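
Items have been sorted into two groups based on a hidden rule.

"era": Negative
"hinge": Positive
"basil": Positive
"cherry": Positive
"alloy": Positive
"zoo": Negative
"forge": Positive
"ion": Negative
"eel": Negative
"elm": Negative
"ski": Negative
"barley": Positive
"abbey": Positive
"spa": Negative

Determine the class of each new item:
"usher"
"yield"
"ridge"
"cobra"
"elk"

Every 'Positive' example satisfies: length ≥ 5. None of the 'Negative' examples do.
"usher": Positive (length 5).
"yield": Positive (length 5).
"ridge": Positive (length 5).
"cobra": Positive (length 5).
"elk": Negative (length 3).

Positive, Positive, Positive, Positive, Negative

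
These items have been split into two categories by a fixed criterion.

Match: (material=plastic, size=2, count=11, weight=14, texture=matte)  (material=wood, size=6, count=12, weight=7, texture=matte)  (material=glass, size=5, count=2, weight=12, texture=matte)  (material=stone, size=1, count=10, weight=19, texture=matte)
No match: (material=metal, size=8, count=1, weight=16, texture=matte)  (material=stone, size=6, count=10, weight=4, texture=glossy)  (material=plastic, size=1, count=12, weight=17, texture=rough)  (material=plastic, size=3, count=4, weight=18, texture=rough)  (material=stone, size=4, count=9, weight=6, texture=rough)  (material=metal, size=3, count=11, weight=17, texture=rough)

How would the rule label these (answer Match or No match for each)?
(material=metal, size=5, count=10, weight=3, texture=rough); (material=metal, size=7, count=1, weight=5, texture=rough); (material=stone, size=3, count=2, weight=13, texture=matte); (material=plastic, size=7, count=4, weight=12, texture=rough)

No match, No match, Match, No match

The rule appears to be: texture is matte AND size ≤ 6.
(material=metal, size=5, count=10, weight=3, texture=rough): texture is rough, size = 5 — lacks this property, so No match. (material=metal, size=7, count=1, weight=5, texture=rough): texture is rough, size = 7 — lacks this property, so No match. (material=stone, size=3, count=2, weight=13, texture=matte): texture is matte, size = 3 — satisfies this, so Match. (material=plastic, size=7, count=4, weight=12, texture=rough): texture is rough, size = 7 — lacks this property, so No match.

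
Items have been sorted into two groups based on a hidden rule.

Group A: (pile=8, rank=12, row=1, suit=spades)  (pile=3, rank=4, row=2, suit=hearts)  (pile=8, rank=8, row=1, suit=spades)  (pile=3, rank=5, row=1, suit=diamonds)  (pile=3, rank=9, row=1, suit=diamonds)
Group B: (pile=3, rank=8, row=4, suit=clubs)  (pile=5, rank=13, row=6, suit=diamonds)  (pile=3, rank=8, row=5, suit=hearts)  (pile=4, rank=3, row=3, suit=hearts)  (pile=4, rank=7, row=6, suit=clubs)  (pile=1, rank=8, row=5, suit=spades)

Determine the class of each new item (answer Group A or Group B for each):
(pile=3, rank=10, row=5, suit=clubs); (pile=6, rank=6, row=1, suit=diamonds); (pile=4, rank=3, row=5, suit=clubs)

The distinguishing property — row ≤ 2 — holds for all the 'Group A' cases and none of the 'Group B' cases.
(pile=3, rank=10, row=5, suit=clubs) — row = 5, hence Group B.
(pile=6, rank=6, row=1, suit=diamonds) — row = 1, hence Group A.
(pile=4, rank=3, row=5, suit=clubs) — row = 5, hence Group B.

Group B, Group A, Group B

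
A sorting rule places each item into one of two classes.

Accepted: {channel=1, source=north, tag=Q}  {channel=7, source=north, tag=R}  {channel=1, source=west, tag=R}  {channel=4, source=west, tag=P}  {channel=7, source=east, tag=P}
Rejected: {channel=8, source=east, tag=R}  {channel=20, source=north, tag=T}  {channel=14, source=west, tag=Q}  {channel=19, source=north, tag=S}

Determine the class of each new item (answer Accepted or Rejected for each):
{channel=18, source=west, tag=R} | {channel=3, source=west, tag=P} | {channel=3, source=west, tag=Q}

Rejected, Accepted, Accepted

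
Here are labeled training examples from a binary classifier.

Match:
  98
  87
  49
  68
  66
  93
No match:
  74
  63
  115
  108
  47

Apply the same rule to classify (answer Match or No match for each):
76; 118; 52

Match, No match, No match

The classifier is using: digit sum ≥ 12.
76 → digit sum 7+6 = 13 → Match.
118 → digit sum 1+1+8 = 10 → No match.
52 → digit sum 5+2 = 7 → No match.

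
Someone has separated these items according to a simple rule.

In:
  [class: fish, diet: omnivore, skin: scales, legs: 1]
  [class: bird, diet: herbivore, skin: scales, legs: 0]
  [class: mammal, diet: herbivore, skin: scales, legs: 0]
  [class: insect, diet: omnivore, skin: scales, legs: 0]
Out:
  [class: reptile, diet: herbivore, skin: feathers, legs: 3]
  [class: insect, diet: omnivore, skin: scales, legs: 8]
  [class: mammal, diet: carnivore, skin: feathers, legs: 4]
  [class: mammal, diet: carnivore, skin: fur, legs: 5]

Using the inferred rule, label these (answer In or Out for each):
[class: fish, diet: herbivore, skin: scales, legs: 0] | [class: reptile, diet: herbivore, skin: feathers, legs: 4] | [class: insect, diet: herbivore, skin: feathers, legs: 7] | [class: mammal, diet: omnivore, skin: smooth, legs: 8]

The pattern is that an item is 'In' exactly when: legs ≤ 1.
[class: fish, diet: herbivore, skin: scales, legs: 0] → legs = 0 → In.
[class: reptile, diet: herbivore, skin: feathers, legs: 4] → legs = 4 → Out.
[class: insect, diet: herbivore, skin: feathers, legs: 7] → legs = 7 → Out.
[class: mammal, diet: omnivore, skin: smooth, legs: 8] → legs = 8 → Out.

In, Out, Out, Out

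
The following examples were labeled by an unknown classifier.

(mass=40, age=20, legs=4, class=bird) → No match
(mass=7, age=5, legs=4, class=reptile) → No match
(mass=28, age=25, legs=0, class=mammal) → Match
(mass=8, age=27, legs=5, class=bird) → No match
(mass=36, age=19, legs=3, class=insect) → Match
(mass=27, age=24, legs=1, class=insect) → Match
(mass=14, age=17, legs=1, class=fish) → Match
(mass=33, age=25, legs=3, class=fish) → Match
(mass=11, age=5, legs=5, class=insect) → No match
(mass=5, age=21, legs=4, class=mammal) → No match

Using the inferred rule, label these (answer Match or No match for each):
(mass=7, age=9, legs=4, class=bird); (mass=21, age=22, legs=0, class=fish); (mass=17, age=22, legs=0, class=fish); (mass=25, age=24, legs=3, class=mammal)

No match, Match, Match, Match

Every 'Match' example satisfies: legs ≤ 3. None of the 'No match' examples do.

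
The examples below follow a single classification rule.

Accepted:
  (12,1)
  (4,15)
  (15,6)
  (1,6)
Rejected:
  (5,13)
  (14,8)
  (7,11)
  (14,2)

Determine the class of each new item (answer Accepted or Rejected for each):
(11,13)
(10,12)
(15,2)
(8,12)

A rule that fits every label: sum is odd — true of each 'Accepted' example, false of each 'Rejected' one.
(11,13): 11+13 = 24 — does not fit, so Rejected.
(10,12): 10+12 = 22 — does not fit, so Rejected.
(15,2): 15+2 = 17 — checks out, so Accepted.
(8,12): 8+12 = 20 — does not fit, so Rejected.

Rejected, Rejected, Accepted, Rejected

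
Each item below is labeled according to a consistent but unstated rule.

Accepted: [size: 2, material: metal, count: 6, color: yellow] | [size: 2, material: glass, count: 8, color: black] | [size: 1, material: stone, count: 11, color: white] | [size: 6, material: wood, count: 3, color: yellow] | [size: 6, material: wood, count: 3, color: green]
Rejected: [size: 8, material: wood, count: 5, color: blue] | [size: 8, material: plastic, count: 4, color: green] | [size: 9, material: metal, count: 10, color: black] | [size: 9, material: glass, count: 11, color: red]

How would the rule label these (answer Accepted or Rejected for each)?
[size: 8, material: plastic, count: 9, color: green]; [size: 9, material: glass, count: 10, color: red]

The rule appears to be: size ≤ 6.
[size: 8, material: plastic, count: 9, color: green]: Rejected (size = 8). [size: 9, material: glass, count: 10, color: red]: Rejected (size = 9).

Rejected, Rejected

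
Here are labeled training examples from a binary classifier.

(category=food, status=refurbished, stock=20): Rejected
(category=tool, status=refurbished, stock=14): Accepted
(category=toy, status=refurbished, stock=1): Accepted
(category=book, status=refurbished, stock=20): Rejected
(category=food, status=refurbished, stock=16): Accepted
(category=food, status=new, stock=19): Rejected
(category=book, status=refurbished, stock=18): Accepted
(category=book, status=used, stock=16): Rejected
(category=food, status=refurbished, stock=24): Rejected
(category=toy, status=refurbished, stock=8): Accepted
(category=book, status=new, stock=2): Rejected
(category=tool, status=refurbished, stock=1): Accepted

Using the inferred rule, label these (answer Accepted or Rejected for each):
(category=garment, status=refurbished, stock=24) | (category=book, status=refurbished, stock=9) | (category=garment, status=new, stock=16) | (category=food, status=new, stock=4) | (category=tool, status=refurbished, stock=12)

Rejected, Accepted, Rejected, Rejected, Accepted

The rule appears to be: status is refurbished AND stock ≤ 18.
(category=garment, status=refurbished, stock=24): status is refurbished, stock = 24, does not pass → Rejected.
(category=book, status=refurbished, stock=9): status is refurbished, stock = 9, fits → Accepted.
(category=garment, status=new, stock=16): status is new, stock = 16, does not pass → Rejected.
(category=food, status=new, stock=4): status is new, stock = 4, does not pass → Rejected.
(category=tool, status=refurbished, stock=12): status is refurbished, stock = 12, fits → Accepted.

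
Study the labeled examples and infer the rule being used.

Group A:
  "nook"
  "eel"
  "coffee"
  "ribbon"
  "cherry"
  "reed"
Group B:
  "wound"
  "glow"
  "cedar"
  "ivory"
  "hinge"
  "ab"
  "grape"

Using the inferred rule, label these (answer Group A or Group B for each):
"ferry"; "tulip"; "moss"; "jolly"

The simplest hypothesis consistent with all the labels is: has a double letter.

Group A, Group B, Group A, Group A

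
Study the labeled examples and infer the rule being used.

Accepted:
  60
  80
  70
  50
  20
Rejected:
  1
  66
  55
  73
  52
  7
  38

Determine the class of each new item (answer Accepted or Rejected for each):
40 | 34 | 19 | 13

'Accepted' ⟺ multiple of 10.
40: 40 = 10·4, qualifies → Accepted.
34: 34 = 10·3 + 4, fails the rule → Rejected.
19: 19 = 10·1 + 9, fails the rule → Rejected.
13: 13 = 10·1 + 3, fails the rule → Rejected.

Accepted, Rejected, Rejected, Rejected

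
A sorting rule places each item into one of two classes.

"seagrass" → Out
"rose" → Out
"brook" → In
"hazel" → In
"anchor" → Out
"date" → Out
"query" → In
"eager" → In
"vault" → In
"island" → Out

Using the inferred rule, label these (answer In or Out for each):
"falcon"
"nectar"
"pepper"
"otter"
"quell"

One predicate separates the groups cleanly: odd length.

Out, Out, Out, In, In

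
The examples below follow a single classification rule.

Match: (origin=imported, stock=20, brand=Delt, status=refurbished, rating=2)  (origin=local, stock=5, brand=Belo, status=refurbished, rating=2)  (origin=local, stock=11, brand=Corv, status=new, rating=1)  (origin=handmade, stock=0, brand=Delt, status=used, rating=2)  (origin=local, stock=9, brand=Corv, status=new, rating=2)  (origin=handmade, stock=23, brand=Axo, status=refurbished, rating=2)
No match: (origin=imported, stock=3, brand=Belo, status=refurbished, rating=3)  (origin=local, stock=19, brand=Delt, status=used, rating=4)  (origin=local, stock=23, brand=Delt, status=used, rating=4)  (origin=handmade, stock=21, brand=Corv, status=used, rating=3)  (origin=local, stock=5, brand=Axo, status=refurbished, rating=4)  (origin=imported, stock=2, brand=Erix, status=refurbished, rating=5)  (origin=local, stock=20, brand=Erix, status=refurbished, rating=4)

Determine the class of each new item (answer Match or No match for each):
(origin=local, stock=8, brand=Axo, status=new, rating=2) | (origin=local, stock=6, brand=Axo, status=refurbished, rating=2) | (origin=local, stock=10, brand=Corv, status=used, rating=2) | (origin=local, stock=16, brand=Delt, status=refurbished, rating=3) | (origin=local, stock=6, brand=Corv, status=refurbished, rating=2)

The classifier is using: rating ≤ 2.
(origin=local, stock=8, brand=Axo, status=new, rating=2) → rating = 2 → Match.
(origin=local, stock=6, brand=Axo, status=refurbished, rating=2) → rating = 2 → Match.
(origin=local, stock=10, brand=Corv, status=used, rating=2) → rating = 2 → Match.
(origin=local, stock=16, brand=Delt, status=refurbished, rating=3) → rating = 3 → No match.
(origin=local, stock=6, brand=Corv, status=refurbished, rating=2) → rating = 2 → Match.

Match, Match, Match, No match, Match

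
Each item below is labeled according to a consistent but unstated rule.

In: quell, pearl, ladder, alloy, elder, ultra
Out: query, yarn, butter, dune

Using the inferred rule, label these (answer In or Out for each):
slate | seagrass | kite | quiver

In, Out, Out, Out

One predicate separates the groups cleanly: contains 'l'.
In: slate, since has 'l'. Out: seagrass, since no 'l'. Out: kite, since no 'l'. Out: quiver, since no 'l'.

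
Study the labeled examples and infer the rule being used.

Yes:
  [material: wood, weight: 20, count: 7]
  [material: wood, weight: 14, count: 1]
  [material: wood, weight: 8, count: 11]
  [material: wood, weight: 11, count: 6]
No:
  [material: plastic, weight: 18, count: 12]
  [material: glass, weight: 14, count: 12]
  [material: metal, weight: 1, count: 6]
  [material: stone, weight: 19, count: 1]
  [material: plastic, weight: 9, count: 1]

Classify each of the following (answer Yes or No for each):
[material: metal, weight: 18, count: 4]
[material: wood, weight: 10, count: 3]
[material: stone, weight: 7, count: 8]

No, Yes, No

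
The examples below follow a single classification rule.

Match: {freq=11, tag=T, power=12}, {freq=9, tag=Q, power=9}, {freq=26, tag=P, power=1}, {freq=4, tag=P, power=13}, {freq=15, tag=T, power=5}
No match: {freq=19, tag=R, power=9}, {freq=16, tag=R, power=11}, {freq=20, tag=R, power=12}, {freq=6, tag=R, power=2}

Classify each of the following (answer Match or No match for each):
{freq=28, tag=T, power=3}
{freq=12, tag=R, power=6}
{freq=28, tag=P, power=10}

A rule that fits every label: tag is not R — true of each 'Match' example, false of each 'No match' one.

Match, No match, Match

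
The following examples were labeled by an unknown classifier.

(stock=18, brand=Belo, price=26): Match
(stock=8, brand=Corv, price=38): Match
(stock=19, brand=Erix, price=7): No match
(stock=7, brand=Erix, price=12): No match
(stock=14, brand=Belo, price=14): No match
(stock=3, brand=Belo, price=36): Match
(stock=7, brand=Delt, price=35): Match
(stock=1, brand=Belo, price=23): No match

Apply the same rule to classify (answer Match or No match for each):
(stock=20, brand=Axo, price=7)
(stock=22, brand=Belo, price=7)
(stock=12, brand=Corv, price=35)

No match, No match, Match

The common property of the 'Match' items is: price ≥ 26. No 'No match' item has it.
(stock=20, brand=Axo, price=7): price = 7 — doesn't match, so No match. (stock=22, brand=Belo, price=7): price = 7 — doesn't match, so No match. (stock=12, brand=Corv, price=35): price = 35 — passes, so Match.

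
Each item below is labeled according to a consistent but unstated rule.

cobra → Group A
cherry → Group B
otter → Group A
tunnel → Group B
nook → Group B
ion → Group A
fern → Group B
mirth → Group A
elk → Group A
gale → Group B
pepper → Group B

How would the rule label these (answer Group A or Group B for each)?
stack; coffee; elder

Group A, Group B, Group A

Checking candidate rules against both groups, what survives is: odd length.
stack: Group A (length 5). coffee: Group B (length 6). elder: Group A (length 5).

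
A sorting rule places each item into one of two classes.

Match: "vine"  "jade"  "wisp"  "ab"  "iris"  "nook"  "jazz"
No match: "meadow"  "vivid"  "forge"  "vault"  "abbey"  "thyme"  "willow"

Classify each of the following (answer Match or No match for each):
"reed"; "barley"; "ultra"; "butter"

All 'Match' examples share one property — length ≤ 4 — and every 'No match' example lacks it.
"reed": length 4 — satisfies this, so Match. "barley": length 6 — does not pass, so No match. "ultra": length 5 — does not pass, so No match. "butter": length 6 — does not pass, so No match.

Match, No match, No match, No match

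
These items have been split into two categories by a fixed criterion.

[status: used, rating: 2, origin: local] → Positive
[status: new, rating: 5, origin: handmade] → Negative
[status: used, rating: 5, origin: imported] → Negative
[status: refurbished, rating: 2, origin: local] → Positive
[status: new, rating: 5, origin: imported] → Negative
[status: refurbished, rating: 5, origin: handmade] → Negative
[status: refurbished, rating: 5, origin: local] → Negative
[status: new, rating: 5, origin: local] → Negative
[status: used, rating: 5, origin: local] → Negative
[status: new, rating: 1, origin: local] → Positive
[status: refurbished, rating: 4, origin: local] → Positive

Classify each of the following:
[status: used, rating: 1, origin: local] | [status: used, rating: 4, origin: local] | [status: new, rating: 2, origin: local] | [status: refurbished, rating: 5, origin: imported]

Positive, Positive, Positive, Negative

A rule that fits every label: rating ≤ 4 — true of each 'Positive' example, false of each 'Negative' one.
Positive: [status: used, rating: 1, origin: local], since rating = 1. Positive: [status: used, rating: 4, origin: local], since rating = 4. Positive: [status: new, rating: 2, origin: local], since rating = 2. Negative: [status: refurbished, rating: 5, origin: imported], since rating = 5.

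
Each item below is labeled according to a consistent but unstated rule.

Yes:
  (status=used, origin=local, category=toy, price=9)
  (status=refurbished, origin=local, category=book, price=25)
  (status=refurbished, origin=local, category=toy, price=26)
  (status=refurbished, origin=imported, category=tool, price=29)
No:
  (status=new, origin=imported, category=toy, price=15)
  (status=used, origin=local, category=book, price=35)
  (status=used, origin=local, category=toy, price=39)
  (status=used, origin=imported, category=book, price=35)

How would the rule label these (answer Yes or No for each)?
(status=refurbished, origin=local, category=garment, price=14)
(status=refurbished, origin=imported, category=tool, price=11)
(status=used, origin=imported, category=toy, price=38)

Yes, Yes, No

Rule: status is refurbished OR price = 9. This holds for each 'Yes' example and fails for each 'No' one.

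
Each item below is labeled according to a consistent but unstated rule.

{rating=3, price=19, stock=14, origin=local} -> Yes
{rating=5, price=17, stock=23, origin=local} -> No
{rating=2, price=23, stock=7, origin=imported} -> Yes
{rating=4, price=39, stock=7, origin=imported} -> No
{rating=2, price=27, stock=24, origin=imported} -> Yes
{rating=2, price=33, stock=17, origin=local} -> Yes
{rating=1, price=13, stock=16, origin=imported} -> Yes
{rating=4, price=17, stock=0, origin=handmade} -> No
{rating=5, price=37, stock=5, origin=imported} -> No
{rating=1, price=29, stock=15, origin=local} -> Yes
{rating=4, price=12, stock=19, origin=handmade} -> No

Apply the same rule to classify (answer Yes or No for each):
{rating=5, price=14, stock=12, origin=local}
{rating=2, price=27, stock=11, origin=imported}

No, Yes

The distinguishing property — rating ≤ 3 — holds for all the 'Yes' cases and none of the 'No' cases.
No: {rating=5, price=14, stock=12, origin=local}, since rating = 5. Yes: {rating=2, price=27, stock=11, origin=imported}, since rating = 2.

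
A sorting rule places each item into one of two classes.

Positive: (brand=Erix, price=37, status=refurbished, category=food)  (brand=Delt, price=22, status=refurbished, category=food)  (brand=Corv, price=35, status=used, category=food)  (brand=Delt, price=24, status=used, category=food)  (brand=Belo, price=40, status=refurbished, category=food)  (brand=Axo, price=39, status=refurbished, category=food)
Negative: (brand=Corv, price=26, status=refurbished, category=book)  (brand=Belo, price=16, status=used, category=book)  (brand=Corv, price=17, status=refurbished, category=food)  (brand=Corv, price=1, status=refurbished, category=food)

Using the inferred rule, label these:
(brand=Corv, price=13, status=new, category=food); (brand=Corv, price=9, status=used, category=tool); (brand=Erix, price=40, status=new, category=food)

Negative, Negative, Positive

Rule: category is food AND price ≥ 22. This holds for each 'Positive' example and fails for each 'Negative' one.
Negative: (brand=Corv, price=13, status=new, category=food), since category is food, price = 13.
Negative: (brand=Corv, price=9, status=used, category=tool), since category is tool, price = 9.
Positive: (brand=Erix, price=40, status=new, category=food), since category is food, price = 40.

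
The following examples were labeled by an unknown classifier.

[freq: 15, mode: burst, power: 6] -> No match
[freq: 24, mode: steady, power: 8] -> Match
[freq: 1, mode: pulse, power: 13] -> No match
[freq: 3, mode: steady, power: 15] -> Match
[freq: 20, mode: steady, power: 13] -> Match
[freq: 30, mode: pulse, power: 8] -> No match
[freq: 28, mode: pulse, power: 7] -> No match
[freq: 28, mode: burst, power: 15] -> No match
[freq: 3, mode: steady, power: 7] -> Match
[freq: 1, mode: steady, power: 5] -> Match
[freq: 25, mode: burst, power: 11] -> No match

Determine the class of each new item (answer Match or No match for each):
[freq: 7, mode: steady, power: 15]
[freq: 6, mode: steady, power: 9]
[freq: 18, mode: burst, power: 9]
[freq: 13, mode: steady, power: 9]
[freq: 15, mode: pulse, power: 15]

Match, Match, No match, Match, No match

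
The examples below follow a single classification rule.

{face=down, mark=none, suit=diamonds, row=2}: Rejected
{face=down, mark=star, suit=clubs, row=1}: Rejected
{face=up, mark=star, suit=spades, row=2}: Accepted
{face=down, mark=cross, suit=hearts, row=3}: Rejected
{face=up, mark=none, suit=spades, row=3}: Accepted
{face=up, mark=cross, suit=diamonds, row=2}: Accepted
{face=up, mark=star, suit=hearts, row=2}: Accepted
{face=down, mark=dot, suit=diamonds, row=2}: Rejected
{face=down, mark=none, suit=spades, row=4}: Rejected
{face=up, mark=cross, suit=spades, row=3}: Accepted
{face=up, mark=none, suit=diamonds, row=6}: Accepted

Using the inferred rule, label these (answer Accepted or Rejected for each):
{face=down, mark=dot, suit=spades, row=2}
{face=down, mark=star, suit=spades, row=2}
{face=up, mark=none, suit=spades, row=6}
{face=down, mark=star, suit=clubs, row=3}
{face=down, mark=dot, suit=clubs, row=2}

Rejected, Rejected, Accepted, Rejected, Rejected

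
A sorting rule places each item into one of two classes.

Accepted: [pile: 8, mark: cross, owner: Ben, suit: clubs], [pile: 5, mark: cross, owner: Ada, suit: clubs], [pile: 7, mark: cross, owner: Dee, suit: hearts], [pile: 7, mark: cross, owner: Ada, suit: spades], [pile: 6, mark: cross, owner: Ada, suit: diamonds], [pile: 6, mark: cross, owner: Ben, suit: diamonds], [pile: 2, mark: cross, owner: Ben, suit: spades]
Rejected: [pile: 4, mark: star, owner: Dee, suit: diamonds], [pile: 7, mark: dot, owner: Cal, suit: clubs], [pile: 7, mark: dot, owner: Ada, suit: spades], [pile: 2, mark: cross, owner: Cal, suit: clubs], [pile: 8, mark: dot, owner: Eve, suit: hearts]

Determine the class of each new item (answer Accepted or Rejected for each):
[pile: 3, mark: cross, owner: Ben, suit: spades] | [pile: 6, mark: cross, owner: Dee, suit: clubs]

The simplest hypothesis consistent with all the labels is: mark is cross AND owner is not Cal.
[pile: 3, mark: cross, owner: Ben, suit: spades] — mark is cross, owner is Ben, hence Accepted.
[pile: 6, mark: cross, owner: Dee, suit: clubs] — mark is cross, owner is Dee, hence Accepted.

Accepted, Accepted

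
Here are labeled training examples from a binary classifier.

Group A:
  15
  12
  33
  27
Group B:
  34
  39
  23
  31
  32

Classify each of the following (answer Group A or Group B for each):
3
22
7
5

Group A, Group B, Group B, Group B

The rule appears to be: multiple of 3 AND at most 33.
3: 3 = 3·1, 3 ≤ 33 — meets the rule, so Group A. 22: 22 = 3·7 + 1, 22 ≤ 33 — doesn't qualify, so Group B. 7: 7 = 3·2 + 1, 7 ≤ 33 — doesn't qualify, so Group B. 5: 5 = 3·1 + 2, 5 ≤ 33 — doesn't qualify, so Group B.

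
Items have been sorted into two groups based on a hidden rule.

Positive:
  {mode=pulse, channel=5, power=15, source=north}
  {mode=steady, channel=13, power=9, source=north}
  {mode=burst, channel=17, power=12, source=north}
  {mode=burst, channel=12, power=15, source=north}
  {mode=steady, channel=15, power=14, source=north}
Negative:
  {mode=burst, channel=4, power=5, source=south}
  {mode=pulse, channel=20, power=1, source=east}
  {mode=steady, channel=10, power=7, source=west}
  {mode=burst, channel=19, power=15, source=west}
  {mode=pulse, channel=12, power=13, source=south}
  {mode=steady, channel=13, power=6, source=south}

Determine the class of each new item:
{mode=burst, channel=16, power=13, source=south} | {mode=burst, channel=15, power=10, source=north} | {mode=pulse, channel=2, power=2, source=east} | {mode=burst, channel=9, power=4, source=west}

'Positive' ⟺ source is north.

Negative, Positive, Negative, Negative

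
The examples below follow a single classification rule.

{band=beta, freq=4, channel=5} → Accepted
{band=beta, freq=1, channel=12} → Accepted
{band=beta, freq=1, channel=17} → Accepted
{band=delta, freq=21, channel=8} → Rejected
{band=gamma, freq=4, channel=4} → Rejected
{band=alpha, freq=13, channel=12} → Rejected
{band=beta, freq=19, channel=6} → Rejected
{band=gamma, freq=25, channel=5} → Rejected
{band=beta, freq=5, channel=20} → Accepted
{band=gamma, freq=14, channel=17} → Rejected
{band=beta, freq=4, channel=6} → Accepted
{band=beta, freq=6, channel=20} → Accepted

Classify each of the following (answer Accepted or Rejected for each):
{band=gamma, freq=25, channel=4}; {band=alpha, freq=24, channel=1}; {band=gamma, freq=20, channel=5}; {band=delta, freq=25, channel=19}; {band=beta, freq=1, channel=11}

Rejected, Rejected, Rejected, Rejected, Accepted

A rule that fits every label: band is beta AND freq ≤ 6 — true of each 'Accepted' example, false of each 'Rejected' one.
{band=gamma, freq=25, channel=4} → band is gamma, freq = 25 → Rejected.
{band=alpha, freq=24, channel=1} → band is alpha, freq = 24 → Rejected.
{band=gamma, freq=20, channel=5} → band is gamma, freq = 20 → Rejected.
{band=delta, freq=25, channel=19} → band is delta, freq = 25 → Rejected.
{band=beta, freq=1, channel=11} → band is beta, freq = 1 → Accepted.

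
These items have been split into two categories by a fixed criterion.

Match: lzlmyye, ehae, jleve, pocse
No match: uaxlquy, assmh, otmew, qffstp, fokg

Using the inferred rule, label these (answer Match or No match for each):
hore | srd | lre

One predicate separates the groups cleanly: ends with 'e'.

Match, No match, Match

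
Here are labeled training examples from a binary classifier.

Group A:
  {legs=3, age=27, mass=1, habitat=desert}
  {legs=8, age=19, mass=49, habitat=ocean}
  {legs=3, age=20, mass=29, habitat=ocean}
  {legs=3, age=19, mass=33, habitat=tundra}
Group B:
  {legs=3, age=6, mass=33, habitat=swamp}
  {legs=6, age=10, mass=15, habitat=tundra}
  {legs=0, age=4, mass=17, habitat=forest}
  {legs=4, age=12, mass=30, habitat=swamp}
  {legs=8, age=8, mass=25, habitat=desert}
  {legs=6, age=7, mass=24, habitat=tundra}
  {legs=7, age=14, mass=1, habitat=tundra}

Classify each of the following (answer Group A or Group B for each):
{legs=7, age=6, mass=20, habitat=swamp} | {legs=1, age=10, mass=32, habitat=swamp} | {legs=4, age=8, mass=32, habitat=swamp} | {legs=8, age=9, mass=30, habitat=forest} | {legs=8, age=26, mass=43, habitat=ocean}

The rule appears to be: age ≥ 19.
{legs=7, age=6, mass=20, habitat=swamp}: age = 6 — lacks this property, so Group B.
{legs=1, age=10, mass=32, habitat=swamp}: age = 10 — lacks this property, so Group B.
{legs=4, age=8, mass=32, habitat=swamp}: age = 8 — lacks this property, so Group B.
{legs=8, age=9, mass=30, habitat=forest}: age = 9 — lacks this property, so Group B.
{legs=8, age=26, mass=43, habitat=ocean}: age = 26 — satisfies this, so Group A.

Group B, Group B, Group B, Group B, Group A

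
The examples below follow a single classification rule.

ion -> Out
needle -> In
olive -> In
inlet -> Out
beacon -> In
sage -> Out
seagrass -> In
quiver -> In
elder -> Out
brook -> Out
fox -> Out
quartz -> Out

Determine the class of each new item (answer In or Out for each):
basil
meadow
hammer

Out, In, Out

All 'In' examples share one property — has ≥ 3 vowels — and every 'Out' example lacks it.
basil — 2 vowels, hence Out. meadow — 3 vowels, hence In. hammer — 2 vowels, hence Out.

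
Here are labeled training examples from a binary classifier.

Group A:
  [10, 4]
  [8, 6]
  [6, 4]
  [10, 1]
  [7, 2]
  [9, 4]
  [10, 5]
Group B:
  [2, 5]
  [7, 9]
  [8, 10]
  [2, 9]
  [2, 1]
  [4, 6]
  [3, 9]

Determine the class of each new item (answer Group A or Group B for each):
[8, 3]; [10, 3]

'Group A' ⟺ first > second AND sum ≥ 7.
[8, 3]: 8 > 3, 8+3 = 11, fits → Group A. [10, 3]: 10 > 3, 10+3 = 13, fits → Group A.

Group A, Group A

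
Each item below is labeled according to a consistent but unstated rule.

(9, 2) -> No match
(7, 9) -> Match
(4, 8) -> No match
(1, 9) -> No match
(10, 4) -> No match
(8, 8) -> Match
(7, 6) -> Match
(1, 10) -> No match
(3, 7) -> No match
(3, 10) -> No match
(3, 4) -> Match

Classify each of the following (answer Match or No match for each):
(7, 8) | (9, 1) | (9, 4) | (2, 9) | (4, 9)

Match, No match, No match, No match, No match

The common property of the 'Match' items is: |first − second| ≤ 2. No 'No match' item has it.
(7, 8) — |7−8| = 1, hence Match. (9, 1) — |9−1| = 8, hence No match. (9, 4) — |9−4| = 5, hence No match. (2, 9) — |2−9| = 7, hence No match. (4, 9) — |4−9| = 5, hence No match.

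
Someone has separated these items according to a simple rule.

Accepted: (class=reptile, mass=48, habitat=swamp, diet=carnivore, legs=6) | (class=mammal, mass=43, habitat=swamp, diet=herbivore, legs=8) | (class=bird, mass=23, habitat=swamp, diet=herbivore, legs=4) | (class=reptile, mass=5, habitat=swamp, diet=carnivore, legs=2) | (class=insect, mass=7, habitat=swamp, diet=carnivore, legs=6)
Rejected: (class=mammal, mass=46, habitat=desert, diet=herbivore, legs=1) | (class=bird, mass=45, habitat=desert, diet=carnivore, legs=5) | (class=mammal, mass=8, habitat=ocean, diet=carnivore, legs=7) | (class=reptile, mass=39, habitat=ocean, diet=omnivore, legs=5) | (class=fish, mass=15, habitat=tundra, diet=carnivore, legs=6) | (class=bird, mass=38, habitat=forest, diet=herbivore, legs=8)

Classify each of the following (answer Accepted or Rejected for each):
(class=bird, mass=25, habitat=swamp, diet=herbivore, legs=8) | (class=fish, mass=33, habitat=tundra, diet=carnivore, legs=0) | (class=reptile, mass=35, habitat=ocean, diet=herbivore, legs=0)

Accepted, Rejected, Rejected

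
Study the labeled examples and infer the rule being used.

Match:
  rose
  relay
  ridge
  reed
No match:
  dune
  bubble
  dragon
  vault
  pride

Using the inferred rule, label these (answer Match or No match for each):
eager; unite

No match, No match

The rule appears to be: starts with 'r'.
eager: starts with 'e' — lacks this property, so No match. unite: starts with 'u' — lacks this property, so No match.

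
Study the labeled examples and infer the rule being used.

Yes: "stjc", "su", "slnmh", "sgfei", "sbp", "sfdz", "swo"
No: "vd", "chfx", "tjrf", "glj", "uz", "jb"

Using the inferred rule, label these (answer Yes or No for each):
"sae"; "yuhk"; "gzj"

Yes, No, No

'Yes' ⟺ contains 's'.
"sae": has 's' — satisfies this, so Yes.
"yuhk": no 's' — doesn't match, so No.
"gzj": no 's' — doesn't match, so No.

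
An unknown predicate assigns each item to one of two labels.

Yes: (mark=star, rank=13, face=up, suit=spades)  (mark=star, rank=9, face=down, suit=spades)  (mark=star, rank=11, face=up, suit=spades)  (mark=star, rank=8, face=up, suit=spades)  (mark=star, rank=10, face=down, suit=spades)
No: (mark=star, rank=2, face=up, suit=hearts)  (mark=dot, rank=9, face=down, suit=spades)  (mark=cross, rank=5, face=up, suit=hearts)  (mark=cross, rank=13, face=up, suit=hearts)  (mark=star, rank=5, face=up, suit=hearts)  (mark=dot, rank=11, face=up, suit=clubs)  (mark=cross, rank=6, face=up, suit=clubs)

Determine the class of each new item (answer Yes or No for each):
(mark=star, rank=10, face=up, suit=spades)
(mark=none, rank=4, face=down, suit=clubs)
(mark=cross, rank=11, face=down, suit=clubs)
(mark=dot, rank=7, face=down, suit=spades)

Yes, No, No, No

The rule appears to be: mark is star AND suit is spades.
(mark=star, rank=10, face=up, suit=spades) — mark is star, suit is spades, hence Yes.
(mark=none, rank=4, face=down, suit=clubs) — mark is none, suit is clubs, hence No.
(mark=cross, rank=11, face=down, suit=clubs) — mark is cross, suit is clubs, hence No.
(mark=dot, rank=7, face=down, suit=spades) — mark is dot, suit is spades, hence No.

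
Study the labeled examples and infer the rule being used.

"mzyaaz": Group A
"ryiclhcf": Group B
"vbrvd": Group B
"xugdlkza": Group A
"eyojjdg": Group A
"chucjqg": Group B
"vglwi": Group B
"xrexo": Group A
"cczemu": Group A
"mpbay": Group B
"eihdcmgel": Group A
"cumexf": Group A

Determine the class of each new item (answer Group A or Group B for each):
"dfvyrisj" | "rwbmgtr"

Group B, Group B

The common property of the 'Group A' items is: has ≥ 2 vowels. No 'Group B' item has it.
Group B: "dfvyrisj", since 1 vowel.
Group B: "rwbmgtr", since 0 vowels.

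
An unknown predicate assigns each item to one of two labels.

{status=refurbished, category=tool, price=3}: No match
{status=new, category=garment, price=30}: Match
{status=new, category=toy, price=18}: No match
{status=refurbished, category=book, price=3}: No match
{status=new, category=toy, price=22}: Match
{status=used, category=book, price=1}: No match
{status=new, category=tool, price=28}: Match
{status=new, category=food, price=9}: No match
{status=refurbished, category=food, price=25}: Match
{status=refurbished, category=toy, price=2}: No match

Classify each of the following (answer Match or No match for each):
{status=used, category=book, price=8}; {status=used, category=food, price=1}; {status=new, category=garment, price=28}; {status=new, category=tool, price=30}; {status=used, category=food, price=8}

One predicate separates the groups cleanly: price ≥ 22.
{status=used, category=book, price=8}: price = 8, does not fit → No match.
{status=used, category=food, price=1}: price = 1, does not fit → No match.
{status=new, category=garment, price=28}: price = 28, meets the rule → Match.
{status=new, category=tool, price=30}: price = 30, meets the rule → Match.
{status=used, category=food, price=8}: price = 8, does not fit → No match.

No match, No match, Match, Match, No match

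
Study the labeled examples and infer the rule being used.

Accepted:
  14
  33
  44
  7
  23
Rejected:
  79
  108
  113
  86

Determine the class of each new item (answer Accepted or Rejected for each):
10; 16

The simplest hypothesis consistent with all the labels is: at most 44.
10: 10 ≤ 44 — matches, so Accepted. 16: 16 ≤ 44 — matches, so Accepted.

Accepted, Accepted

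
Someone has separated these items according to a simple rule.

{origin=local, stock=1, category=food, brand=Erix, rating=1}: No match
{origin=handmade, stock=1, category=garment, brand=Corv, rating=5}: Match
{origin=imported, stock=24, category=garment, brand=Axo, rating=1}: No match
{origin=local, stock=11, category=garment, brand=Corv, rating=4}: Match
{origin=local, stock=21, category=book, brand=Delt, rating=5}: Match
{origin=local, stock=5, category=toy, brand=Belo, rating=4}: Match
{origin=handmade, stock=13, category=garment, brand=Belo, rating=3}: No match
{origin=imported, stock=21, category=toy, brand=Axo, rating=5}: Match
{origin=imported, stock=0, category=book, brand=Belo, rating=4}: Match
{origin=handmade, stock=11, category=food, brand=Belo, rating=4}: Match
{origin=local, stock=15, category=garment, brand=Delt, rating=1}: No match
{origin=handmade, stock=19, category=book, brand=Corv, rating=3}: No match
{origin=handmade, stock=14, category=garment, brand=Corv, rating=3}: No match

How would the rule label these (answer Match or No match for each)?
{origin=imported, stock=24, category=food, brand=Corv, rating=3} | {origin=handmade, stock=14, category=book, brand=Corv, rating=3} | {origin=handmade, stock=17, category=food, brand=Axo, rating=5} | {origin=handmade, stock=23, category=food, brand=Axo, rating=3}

No match, No match, Match, No match

A rule that fits every label: rating ≥ 4 — true of each 'Match' example, false of each 'No match' one.
{origin=imported, stock=24, category=food, brand=Corv, rating=3}: rating = 3, fails this test → No match. {origin=handmade, stock=14, category=book, brand=Corv, rating=3}: rating = 3, fails this test → No match. {origin=handmade, stock=17, category=food, brand=Axo, rating=5}: rating = 5, passes → Match. {origin=handmade, stock=23, category=food, brand=Axo, rating=3}: rating = 3, fails this test → No match.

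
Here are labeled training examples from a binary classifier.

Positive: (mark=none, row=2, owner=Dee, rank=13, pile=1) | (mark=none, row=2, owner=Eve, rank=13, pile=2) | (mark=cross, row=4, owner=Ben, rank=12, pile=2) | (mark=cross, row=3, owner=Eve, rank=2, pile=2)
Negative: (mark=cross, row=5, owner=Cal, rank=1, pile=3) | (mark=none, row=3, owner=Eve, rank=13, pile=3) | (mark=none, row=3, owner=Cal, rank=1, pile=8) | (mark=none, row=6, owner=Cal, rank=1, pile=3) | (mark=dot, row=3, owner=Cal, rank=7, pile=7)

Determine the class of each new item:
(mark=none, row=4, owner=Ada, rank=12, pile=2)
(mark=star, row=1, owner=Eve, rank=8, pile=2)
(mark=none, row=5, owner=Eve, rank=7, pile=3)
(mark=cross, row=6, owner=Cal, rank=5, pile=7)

Positive, Positive, Negative, Negative

A rule that fits every label: pile ≤ 2 — true of each 'Positive' example, false of each 'Negative' one.
(mark=none, row=4, owner=Ada, rank=12, pile=2) — pile = 2, hence Positive.
(mark=star, row=1, owner=Eve, rank=8, pile=2) — pile = 2, hence Positive.
(mark=none, row=5, owner=Eve, rank=7, pile=3) — pile = 3, hence Negative.
(mark=cross, row=6, owner=Cal, rank=5, pile=7) — pile = 7, hence Negative.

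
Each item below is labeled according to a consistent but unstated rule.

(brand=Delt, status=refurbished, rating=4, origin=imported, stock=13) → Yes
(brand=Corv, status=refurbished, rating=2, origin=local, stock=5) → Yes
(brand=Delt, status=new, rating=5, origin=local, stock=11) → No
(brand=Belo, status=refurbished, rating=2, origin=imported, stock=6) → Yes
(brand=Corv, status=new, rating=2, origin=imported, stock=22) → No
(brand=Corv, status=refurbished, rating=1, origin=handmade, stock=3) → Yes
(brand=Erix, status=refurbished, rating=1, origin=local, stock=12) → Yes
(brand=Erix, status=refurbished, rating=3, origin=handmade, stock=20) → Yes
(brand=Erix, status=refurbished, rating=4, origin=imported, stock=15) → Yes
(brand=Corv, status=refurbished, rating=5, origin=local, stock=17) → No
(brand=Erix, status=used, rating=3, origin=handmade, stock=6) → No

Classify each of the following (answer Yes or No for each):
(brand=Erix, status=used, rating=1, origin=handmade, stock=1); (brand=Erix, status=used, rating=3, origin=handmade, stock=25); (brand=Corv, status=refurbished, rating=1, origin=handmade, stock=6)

No, No, Yes

The rule appears to be: status is refurbished AND rating ≤ 4.
(brand=Erix, status=used, rating=1, origin=handmade, stock=1): status is used, rating = 1, lacks this property → No. (brand=Erix, status=used, rating=3, origin=handmade, stock=25): status is used, rating = 3, lacks this property → No. (brand=Corv, status=refurbished, rating=1, origin=handmade, stock=6): status is refurbished, rating = 1, qualifies → Yes.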